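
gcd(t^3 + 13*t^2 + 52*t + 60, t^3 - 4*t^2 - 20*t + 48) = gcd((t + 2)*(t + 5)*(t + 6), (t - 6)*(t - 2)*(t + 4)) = 1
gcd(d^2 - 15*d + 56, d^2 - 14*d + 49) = d - 7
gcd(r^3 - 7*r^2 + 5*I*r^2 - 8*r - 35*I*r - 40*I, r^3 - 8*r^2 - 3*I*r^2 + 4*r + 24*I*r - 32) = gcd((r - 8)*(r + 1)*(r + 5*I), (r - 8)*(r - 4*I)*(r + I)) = r - 8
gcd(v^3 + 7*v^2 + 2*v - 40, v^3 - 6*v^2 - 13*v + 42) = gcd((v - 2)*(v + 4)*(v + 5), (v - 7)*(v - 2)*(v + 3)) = v - 2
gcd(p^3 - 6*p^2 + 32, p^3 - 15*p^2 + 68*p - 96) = p - 4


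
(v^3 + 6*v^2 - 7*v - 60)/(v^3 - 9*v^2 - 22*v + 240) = (v^2 + v - 12)/(v^2 - 14*v + 48)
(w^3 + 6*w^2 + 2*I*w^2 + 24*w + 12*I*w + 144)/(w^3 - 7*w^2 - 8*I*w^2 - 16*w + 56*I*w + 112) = (w^2 + 6*w*(1 + I) + 36*I)/(w^2 - w*(7 + 4*I) + 28*I)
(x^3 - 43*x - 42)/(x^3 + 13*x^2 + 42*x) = (x^2 - 6*x - 7)/(x*(x + 7))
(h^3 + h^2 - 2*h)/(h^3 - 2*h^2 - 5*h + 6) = h/(h - 3)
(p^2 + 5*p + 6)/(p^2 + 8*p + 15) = (p + 2)/(p + 5)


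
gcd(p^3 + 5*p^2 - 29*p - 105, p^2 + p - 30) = p - 5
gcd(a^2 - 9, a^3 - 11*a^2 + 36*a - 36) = a - 3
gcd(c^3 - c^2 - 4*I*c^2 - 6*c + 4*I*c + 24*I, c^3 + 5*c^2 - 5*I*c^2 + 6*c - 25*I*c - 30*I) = c + 2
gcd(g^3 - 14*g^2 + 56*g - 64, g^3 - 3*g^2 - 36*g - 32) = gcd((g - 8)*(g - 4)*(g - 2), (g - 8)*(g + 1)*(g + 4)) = g - 8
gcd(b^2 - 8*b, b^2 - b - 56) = b - 8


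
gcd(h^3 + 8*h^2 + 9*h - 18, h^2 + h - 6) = h + 3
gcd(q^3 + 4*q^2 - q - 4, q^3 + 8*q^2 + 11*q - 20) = q^2 + 3*q - 4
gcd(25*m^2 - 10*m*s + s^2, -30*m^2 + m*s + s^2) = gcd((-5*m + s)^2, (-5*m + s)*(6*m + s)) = -5*m + s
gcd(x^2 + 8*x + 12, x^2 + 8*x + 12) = x^2 + 8*x + 12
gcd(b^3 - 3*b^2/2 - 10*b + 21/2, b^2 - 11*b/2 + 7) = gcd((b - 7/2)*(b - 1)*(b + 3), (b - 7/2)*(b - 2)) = b - 7/2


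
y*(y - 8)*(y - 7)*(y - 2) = y^4 - 17*y^3 + 86*y^2 - 112*y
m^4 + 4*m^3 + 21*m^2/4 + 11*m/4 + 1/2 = (m + 1/2)^2*(m + 1)*(m + 2)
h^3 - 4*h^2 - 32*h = h*(h - 8)*(h + 4)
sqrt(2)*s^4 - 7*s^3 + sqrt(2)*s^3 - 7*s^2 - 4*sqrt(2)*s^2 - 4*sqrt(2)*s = s*(s - 4*sqrt(2))*(s + sqrt(2)/2)*(sqrt(2)*s + sqrt(2))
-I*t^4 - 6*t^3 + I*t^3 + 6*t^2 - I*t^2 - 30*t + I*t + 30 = (t - 5*I)*(t - 3*I)*(t + 2*I)*(-I*t + I)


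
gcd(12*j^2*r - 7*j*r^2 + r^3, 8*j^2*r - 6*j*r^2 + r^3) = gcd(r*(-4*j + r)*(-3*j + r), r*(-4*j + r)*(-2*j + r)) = -4*j*r + r^2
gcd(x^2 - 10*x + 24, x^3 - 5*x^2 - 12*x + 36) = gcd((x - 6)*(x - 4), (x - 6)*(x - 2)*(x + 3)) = x - 6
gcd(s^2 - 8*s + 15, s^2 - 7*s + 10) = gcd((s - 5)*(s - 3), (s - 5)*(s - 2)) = s - 5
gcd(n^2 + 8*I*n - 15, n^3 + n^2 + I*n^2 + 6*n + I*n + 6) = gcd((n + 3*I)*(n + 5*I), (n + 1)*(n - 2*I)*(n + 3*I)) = n + 3*I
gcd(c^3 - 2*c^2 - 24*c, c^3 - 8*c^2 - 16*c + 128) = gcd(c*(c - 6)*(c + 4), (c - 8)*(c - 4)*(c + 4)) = c + 4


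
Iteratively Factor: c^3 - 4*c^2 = (c)*(c^2 - 4*c) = c^2*(c - 4)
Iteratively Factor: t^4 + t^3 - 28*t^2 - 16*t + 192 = (t + 4)*(t^3 - 3*t^2 - 16*t + 48) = (t + 4)^2*(t^2 - 7*t + 12) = (t - 3)*(t + 4)^2*(t - 4)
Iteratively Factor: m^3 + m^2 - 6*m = (m - 2)*(m^2 + 3*m) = m*(m - 2)*(m + 3)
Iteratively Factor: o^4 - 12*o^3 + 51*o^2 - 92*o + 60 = (o - 2)*(o^3 - 10*o^2 + 31*o - 30) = (o - 3)*(o - 2)*(o^2 - 7*o + 10) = (o - 3)*(o - 2)^2*(o - 5)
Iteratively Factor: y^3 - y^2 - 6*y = (y - 3)*(y^2 + 2*y) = (y - 3)*(y + 2)*(y)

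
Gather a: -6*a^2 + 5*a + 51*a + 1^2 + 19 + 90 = -6*a^2 + 56*a + 110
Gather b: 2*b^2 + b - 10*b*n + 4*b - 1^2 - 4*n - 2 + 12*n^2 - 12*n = 2*b^2 + b*(5 - 10*n) + 12*n^2 - 16*n - 3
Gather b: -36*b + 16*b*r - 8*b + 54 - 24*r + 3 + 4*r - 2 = b*(16*r - 44) - 20*r + 55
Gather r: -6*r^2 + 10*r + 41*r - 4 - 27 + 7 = -6*r^2 + 51*r - 24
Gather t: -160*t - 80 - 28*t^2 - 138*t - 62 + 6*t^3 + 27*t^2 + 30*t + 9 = 6*t^3 - t^2 - 268*t - 133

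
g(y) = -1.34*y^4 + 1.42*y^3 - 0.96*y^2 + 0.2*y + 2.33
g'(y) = -5.36*y^3 + 4.26*y^2 - 1.92*y + 0.2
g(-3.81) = -373.26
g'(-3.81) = 365.80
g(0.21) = 2.34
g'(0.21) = -0.06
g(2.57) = -37.85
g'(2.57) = -67.58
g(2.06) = -13.05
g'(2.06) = -32.53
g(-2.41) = -68.81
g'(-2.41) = 104.60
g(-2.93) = -140.97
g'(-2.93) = 177.22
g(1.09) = 1.35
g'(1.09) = -3.77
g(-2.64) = -96.11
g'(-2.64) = 133.58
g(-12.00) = -30378.31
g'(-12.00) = 9898.76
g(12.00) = -25465.99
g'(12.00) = -8671.48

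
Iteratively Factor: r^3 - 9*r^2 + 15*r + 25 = (r + 1)*(r^2 - 10*r + 25) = (r - 5)*(r + 1)*(r - 5)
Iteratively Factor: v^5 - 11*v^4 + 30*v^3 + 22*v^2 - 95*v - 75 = (v - 5)*(v^4 - 6*v^3 + 22*v + 15) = (v - 5)*(v - 3)*(v^3 - 3*v^2 - 9*v - 5) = (v - 5)*(v - 3)*(v + 1)*(v^2 - 4*v - 5) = (v - 5)*(v - 3)*(v + 1)^2*(v - 5)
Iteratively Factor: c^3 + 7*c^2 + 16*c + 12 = (c + 2)*(c^2 + 5*c + 6) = (c + 2)^2*(c + 3)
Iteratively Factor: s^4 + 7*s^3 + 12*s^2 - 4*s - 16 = (s - 1)*(s^3 + 8*s^2 + 20*s + 16) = (s - 1)*(s + 2)*(s^2 + 6*s + 8) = (s - 1)*(s + 2)*(s + 4)*(s + 2)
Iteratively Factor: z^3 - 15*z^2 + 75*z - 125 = (z - 5)*(z^2 - 10*z + 25) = (z - 5)^2*(z - 5)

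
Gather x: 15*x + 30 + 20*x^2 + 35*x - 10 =20*x^2 + 50*x + 20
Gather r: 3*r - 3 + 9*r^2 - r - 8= 9*r^2 + 2*r - 11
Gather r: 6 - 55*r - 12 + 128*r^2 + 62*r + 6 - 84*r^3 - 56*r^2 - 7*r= -84*r^3 + 72*r^2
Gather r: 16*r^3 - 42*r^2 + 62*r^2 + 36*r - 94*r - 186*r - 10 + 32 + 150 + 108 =16*r^3 + 20*r^2 - 244*r + 280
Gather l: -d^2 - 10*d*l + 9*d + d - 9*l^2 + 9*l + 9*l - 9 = -d^2 + 10*d - 9*l^2 + l*(18 - 10*d) - 9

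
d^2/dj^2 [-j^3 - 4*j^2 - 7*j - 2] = -6*j - 8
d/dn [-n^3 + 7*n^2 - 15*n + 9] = -3*n^2 + 14*n - 15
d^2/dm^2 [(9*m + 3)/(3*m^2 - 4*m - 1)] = 6*(9*(1 - 3*m)*(-3*m^2 + 4*m + 1) - 4*(3*m - 2)^2*(3*m + 1))/(-3*m^2 + 4*m + 1)^3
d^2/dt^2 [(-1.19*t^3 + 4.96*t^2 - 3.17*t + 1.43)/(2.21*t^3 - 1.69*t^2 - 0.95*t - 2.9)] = (39.56121*t^6 - 107.886012*t^5 + 125.809554*t^4 + 321.757814*t^3 - 402.831192*t^2 + 101.93403*t + 89.45819)/(10.793861*t^9 - 24.762387*t^8 + 5.016258*t^7 - 26.029549*t^6 + 62.83095*t^5 + 7.107555*t^4 + 26.965225*t^3 - 50.49045*t^2 - 23.9685*t - 24.389)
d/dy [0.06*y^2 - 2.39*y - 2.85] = 0.12*y - 2.39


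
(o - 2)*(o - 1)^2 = o^3 - 4*o^2 + 5*o - 2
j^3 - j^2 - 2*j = j*(j - 2)*(j + 1)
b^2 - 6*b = b*(b - 6)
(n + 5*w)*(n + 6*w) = n^2 + 11*n*w + 30*w^2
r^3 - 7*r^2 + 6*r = r*(r - 6)*(r - 1)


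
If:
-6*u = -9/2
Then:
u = 3/4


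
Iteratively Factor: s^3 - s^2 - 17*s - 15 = (s - 5)*(s^2 + 4*s + 3) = (s - 5)*(s + 3)*(s + 1)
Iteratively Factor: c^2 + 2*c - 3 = (c - 1)*(c + 3)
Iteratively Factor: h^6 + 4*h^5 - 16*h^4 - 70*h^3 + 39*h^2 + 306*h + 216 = (h + 1)*(h^5 + 3*h^4 - 19*h^3 - 51*h^2 + 90*h + 216) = (h + 1)*(h + 2)*(h^4 + h^3 - 21*h^2 - 9*h + 108) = (h - 3)*(h + 1)*(h + 2)*(h^3 + 4*h^2 - 9*h - 36) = (h - 3)*(h + 1)*(h + 2)*(h + 4)*(h^2 - 9) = (h - 3)*(h + 1)*(h + 2)*(h + 3)*(h + 4)*(h - 3)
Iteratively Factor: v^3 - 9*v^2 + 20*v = (v - 4)*(v^2 - 5*v) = v*(v - 4)*(v - 5)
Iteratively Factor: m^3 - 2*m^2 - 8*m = (m - 4)*(m^2 + 2*m) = (m - 4)*(m + 2)*(m)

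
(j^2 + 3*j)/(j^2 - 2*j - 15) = j/(j - 5)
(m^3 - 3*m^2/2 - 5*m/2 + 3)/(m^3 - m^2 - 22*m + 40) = (m^2 + m/2 - 3/2)/(m^2 + m - 20)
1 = 1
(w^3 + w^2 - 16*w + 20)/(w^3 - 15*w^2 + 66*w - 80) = (w^2 + 3*w - 10)/(w^2 - 13*w + 40)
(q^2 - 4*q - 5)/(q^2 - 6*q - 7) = (q - 5)/(q - 7)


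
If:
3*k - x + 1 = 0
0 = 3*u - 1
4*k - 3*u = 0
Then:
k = 1/4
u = 1/3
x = 7/4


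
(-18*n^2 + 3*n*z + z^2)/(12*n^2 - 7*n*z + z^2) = (6*n + z)/(-4*n + z)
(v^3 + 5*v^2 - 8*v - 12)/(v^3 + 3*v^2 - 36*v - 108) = (v^2 - v - 2)/(v^2 - 3*v - 18)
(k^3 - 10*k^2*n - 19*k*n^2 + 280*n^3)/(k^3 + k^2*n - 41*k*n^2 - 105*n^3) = (k - 8*n)/(k + 3*n)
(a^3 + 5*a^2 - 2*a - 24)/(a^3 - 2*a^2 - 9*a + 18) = (a + 4)/(a - 3)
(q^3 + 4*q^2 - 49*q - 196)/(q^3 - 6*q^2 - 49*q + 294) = (q + 4)/(q - 6)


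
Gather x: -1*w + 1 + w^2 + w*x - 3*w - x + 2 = w^2 - 4*w + x*(w - 1) + 3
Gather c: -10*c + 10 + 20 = 30 - 10*c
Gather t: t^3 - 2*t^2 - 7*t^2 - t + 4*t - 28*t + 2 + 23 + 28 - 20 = t^3 - 9*t^2 - 25*t + 33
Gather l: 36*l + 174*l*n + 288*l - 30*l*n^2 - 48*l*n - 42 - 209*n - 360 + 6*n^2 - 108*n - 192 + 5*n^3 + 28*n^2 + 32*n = l*(-30*n^2 + 126*n + 324) + 5*n^3 + 34*n^2 - 285*n - 594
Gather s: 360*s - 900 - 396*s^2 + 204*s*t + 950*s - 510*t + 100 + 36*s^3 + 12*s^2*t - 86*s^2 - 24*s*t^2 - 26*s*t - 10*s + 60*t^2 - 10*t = 36*s^3 + s^2*(12*t - 482) + s*(-24*t^2 + 178*t + 1300) + 60*t^2 - 520*t - 800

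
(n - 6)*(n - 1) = n^2 - 7*n + 6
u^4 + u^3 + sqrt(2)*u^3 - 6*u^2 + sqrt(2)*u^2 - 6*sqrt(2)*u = u*(u - 2)*(u + 3)*(u + sqrt(2))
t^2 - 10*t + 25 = (t - 5)^2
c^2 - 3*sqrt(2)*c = c*(c - 3*sqrt(2))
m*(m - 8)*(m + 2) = m^3 - 6*m^2 - 16*m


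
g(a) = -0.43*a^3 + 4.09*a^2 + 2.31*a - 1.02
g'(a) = -1.29*a^2 + 8.18*a + 2.31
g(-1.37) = 4.60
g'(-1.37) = -11.32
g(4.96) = 58.59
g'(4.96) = 11.15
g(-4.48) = 109.38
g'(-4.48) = -60.23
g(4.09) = 47.43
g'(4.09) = 14.19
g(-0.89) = 0.47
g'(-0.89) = -5.99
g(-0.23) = -1.33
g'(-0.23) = 0.36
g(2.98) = 30.81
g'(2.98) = 15.23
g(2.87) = 29.13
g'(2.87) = 15.16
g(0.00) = -1.02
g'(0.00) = 2.31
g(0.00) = -1.02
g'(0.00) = 2.31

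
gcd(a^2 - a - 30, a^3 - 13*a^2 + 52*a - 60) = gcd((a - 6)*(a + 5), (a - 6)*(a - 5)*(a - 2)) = a - 6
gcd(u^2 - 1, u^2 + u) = u + 1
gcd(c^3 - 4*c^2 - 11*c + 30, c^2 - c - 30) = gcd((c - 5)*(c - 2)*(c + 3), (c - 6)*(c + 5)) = 1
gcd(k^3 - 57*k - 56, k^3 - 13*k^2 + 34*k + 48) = k^2 - 7*k - 8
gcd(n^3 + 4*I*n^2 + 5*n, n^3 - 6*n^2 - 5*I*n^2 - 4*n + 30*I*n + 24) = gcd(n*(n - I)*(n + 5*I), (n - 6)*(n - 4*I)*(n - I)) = n - I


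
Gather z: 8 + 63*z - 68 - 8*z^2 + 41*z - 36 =-8*z^2 + 104*z - 96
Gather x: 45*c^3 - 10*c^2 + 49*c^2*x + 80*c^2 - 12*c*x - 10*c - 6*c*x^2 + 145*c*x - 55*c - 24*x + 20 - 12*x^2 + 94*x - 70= 45*c^3 + 70*c^2 - 65*c + x^2*(-6*c - 12) + x*(49*c^2 + 133*c + 70) - 50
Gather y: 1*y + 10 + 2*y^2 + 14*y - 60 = 2*y^2 + 15*y - 50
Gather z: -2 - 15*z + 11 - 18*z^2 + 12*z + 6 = -18*z^2 - 3*z + 15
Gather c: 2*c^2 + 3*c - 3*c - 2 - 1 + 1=2*c^2 - 2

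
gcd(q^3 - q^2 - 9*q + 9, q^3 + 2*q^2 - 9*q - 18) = q^2 - 9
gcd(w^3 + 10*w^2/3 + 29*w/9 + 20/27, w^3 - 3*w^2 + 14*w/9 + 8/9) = w + 1/3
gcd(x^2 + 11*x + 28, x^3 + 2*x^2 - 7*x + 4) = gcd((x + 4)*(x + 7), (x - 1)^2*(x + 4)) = x + 4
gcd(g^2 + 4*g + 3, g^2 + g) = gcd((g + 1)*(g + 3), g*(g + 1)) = g + 1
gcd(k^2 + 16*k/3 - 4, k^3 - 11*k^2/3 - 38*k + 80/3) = k - 2/3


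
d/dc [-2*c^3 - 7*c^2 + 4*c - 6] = -6*c^2 - 14*c + 4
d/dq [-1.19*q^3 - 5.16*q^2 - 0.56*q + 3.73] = -3.57*q^2 - 10.32*q - 0.56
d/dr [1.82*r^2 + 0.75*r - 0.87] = 3.64*r + 0.75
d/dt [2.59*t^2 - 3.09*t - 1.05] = 5.18*t - 3.09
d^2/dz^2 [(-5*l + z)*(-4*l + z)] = 2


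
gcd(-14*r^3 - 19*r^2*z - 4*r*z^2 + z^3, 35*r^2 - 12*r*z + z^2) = -7*r + z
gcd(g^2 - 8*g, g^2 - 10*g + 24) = 1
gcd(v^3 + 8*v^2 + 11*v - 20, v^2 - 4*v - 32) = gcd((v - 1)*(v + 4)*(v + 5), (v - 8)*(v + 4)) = v + 4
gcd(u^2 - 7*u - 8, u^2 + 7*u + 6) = u + 1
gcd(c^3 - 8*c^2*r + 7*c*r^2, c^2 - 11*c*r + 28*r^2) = -c + 7*r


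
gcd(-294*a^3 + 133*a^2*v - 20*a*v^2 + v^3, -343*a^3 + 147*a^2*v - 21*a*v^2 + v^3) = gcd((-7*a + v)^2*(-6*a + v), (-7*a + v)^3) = 49*a^2 - 14*a*v + v^2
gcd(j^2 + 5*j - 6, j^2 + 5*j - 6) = j^2 + 5*j - 6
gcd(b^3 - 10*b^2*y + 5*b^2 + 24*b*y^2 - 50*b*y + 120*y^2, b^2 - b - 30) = b + 5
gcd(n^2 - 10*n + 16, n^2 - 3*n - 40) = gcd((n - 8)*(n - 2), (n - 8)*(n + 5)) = n - 8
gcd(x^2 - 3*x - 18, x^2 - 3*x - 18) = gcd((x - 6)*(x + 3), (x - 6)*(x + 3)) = x^2 - 3*x - 18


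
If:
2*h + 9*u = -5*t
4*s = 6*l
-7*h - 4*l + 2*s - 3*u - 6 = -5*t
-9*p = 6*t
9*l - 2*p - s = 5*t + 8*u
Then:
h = -2742*u/1981 - 1350/1981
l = 906*u/1981 + 264/1981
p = 1646*u/1981 - 360/1981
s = 1359*u/1981 + 396/1981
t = 540/1981 - 2469*u/1981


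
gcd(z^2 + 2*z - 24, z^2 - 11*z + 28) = z - 4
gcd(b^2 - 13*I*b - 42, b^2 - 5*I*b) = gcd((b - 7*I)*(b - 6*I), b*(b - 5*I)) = 1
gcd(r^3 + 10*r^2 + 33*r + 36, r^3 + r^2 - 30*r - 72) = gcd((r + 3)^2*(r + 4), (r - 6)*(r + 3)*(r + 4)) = r^2 + 7*r + 12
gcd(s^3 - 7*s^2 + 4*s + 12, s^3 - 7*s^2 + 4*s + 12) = s^3 - 7*s^2 + 4*s + 12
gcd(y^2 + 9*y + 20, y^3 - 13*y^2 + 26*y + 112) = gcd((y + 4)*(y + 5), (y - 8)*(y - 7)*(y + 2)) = 1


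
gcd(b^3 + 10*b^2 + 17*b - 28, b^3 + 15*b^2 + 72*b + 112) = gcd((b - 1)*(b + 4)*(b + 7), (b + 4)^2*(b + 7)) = b^2 + 11*b + 28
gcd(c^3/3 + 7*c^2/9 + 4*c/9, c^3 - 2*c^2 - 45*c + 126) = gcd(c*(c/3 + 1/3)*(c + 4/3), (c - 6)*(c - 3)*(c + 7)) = 1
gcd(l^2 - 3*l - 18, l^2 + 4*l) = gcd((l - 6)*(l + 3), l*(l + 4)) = 1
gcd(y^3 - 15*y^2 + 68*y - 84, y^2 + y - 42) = y - 6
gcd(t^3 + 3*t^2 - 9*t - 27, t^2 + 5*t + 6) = t + 3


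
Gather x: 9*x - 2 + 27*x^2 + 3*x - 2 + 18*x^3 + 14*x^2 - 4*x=18*x^3 + 41*x^2 + 8*x - 4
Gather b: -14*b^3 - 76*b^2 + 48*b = -14*b^3 - 76*b^2 + 48*b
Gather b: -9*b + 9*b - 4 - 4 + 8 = 0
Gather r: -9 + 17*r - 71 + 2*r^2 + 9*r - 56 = 2*r^2 + 26*r - 136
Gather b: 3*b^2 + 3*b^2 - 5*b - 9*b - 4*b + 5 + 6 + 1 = 6*b^2 - 18*b + 12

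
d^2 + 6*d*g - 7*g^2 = (d - g)*(d + 7*g)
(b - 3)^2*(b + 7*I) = b^3 - 6*b^2 + 7*I*b^2 + 9*b - 42*I*b + 63*I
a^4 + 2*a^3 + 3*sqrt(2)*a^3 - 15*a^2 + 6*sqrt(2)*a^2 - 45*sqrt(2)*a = a*(a - 3)*(a + 5)*(a + 3*sqrt(2))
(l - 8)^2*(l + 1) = l^3 - 15*l^2 + 48*l + 64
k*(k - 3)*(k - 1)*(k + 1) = k^4 - 3*k^3 - k^2 + 3*k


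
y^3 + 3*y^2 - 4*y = y*(y - 1)*(y + 4)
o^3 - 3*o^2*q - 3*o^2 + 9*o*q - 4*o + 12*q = (o - 4)*(o + 1)*(o - 3*q)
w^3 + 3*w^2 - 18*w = w*(w - 3)*(w + 6)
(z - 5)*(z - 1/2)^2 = z^3 - 6*z^2 + 21*z/4 - 5/4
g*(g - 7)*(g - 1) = g^3 - 8*g^2 + 7*g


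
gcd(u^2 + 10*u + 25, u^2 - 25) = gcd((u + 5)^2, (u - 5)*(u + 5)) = u + 5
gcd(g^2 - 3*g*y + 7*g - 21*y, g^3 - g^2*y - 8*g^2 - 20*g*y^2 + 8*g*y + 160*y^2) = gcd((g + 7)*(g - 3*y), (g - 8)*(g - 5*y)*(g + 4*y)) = 1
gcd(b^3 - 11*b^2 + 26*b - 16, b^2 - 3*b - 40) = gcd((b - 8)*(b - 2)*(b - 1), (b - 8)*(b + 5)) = b - 8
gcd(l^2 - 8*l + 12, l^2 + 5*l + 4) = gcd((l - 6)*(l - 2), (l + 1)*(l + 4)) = 1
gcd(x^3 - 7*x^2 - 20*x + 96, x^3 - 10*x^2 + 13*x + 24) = x^2 - 11*x + 24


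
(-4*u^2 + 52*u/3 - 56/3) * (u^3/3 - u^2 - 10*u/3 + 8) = -4*u^5/3 + 88*u^4/9 - 92*u^3/9 - 640*u^2/9 + 1808*u/9 - 448/3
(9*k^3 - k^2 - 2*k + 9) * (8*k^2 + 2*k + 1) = 72*k^5 + 10*k^4 - 9*k^3 + 67*k^2 + 16*k + 9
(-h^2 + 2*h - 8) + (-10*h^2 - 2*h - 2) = -11*h^2 - 10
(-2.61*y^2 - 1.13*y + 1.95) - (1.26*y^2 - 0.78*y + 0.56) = -3.87*y^2 - 0.35*y + 1.39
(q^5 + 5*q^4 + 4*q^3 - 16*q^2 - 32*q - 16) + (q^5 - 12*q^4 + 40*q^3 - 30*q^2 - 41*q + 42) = 2*q^5 - 7*q^4 + 44*q^3 - 46*q^2 - 73*q + 26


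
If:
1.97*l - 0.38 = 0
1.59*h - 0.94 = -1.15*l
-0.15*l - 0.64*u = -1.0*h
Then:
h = 0.45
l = 0.19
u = 0.66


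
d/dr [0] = 0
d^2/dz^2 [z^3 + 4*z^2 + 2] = 6*z + 8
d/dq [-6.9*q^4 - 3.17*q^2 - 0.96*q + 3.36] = -27.6*q^3 - 6.34*q - 0.96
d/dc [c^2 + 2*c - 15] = 2*c + 2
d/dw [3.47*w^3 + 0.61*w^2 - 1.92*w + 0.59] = 10.41*w^2 + 1.22*w - 1.92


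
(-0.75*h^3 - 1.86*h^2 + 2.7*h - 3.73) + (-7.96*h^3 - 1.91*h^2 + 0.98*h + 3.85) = -8.71*h^3 - 3.77*h^2 + 3.68*h + 0.12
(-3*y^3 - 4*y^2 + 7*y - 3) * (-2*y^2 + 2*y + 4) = 6*y^5 + 2*y^4 - 34*y^3 + 4*y^2 + 22*y - 12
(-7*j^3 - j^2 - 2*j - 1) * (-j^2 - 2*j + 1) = 7*j^5 + 15*j^4 - 3*j^3 + 4*j^2 - 1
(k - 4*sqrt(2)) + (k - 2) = 2*k - 4*sqrt(2) - 2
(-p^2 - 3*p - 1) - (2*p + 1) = -p^2 - 5*p - 2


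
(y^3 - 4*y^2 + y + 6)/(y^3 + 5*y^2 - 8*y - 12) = (y - 3)/(y + 6)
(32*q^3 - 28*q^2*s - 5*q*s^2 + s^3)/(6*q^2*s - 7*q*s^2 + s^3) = (32*q^2 + 4*q*s - s^2)/(s*(6*q - s))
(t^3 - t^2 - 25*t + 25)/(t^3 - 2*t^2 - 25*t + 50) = (t - 1)/(t - 2)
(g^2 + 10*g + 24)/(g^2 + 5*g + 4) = (g + 6)/(g + 1)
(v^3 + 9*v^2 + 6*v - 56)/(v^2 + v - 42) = (v^2 + 2*v - 8)/(v - 6)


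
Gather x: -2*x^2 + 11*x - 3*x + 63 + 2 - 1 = -2*x^2 + 8*x + 64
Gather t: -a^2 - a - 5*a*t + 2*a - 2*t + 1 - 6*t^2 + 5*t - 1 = -a^2 + a - 6*t^2 + t*(3 - 5*a)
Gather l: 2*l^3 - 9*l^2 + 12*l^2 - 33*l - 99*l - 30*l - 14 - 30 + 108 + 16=2*l^3 + 3*l^2 - 162*l + 80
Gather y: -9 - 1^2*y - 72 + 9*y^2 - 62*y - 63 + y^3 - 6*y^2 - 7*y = y^3 + 3*y^2 - 70*y - 144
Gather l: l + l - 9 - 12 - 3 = 2*l - 24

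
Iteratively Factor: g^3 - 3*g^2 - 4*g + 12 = (g - 3)*(g^2 - 4) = (g - 3)*(g + 2)*(g - 2)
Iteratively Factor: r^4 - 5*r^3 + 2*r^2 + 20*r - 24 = (r - 3)*(r^3 - 2*r^2 - 4*r + 8) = (r - 3)*(r + 2)*(r^2 - 4*r + 4) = (r - 3)*(r - 2)*(r + 2)*(r - 2)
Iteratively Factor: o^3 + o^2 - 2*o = (o + 2)*(o^2 - o) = (o - 1)*(o + 2)*(o)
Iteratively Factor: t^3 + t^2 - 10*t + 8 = (t + 4)*(t^2 - 3*t + 2) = (t - 1)*(t + 4)*(t - 2)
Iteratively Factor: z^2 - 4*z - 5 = (z + 1)*(z - 5)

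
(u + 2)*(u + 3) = u^2 + 5*u + 6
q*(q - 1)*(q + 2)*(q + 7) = q^4 + 8*q^3 + 5*q^2 - 14*q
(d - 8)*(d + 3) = d^2 - 5*d - 24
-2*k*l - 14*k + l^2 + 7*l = (-2*k + l)*(l + 7)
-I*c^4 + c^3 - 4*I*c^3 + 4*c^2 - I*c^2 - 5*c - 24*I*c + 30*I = (c + 5)*(c - 2*I)*(c + 3*I)*(-I*c + I)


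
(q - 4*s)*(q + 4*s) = q^2 - 16*s^2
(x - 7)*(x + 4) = x^2 - 3*x - 28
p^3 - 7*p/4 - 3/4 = (p - 3/2)*(p + 1/2)*(p + 1)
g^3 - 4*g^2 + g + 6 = (g - 3)*(g - 2)*(g + 1)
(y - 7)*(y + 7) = y^2 - 49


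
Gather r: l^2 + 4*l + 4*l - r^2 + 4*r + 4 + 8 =l^2 + 8*l - r^2 + 4*r + 12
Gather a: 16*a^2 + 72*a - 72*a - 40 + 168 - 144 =16*a^2 - 16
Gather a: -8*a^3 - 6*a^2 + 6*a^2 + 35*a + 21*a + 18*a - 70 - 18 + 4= -8*a^3 + 74*a - 84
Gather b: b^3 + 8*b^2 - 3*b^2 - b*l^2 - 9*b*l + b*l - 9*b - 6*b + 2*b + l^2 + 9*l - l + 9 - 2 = b^3 + 5*b^2 + b*(-l^2 - 8*l - 13) + l^2 + 8*l + 7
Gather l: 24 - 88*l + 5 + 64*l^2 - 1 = 64*l^2 - 88*l + 28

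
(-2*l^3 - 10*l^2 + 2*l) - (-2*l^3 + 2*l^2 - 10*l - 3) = -12*l^2 + 12*l + 3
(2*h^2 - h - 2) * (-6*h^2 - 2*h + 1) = -12*h^4 + 2*h^3 + 16*h^2 + 3*h - 2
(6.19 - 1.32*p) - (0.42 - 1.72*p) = 0.4*p + 5.77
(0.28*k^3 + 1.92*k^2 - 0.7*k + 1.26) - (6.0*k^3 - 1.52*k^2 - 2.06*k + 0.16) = -5.72*k^3 + 3.44*k^2 + 1.36*k + 1.1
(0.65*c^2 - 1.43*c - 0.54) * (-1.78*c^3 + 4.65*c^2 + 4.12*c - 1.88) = -1.157*c^5 + 5.5679*c^4 - 3.0103*c^3 - 9.6246*c^2 + 0.4636*c + 1.0152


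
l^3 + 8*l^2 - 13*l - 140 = (l - 4)*(l + 5)*(l + 7)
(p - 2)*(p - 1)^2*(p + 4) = p^4 - 11*p^2 + 18*p - 8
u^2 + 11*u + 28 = (u + 4)*(u + 7)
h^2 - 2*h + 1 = (h - 1)^2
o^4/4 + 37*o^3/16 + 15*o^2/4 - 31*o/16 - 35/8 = (o/4 + 1/2)*(o - 1)*(o + 5/4)*(o + 7)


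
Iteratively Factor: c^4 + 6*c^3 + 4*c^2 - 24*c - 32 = (c - 2)*(c^3 + 8*c^2 + 20*c + 16) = (c - 2)*(c + 2)*(c^2 + 6*c + 8) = (c - 2)*(c + 2)*(c + 4)*(c + 2)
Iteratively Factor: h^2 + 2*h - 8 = (h - 2)*(h + 4)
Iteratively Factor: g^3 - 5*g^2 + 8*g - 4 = (g - 2)*(g^2 - 3*g + 2) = (g - 2)^2*(g - 1)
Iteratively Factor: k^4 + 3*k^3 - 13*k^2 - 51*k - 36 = (k + 3)*(k^3 - 13*k - 12) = (k + 1)*(k + 3)*(k^2 - k - 12) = (k + 1)*(k + 3)^2*(k - 4)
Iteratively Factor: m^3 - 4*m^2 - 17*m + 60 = (m - 5)*(m^2 + m - 12) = (m - 5)*(m + 4)*(m - 3)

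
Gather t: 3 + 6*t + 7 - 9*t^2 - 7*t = -9*t^2 - t + 10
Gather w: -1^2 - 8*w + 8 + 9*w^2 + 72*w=9*w^2 + 64*w + 7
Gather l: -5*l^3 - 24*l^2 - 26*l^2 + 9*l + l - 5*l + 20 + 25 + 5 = -5*l^3 - 50*l^2 + 5*l + 50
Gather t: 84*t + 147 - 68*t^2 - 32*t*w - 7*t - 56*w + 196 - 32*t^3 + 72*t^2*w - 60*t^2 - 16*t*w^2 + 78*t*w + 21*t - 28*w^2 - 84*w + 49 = -32*t^3 + t^2*(72*w - 128) + t*(-16*w^2 + 46*w + 98) - 28*w^2 - 140*w + 392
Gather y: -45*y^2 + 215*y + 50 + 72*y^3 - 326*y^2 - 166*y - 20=72*y^3 - 371*y^2 + 49*y + 30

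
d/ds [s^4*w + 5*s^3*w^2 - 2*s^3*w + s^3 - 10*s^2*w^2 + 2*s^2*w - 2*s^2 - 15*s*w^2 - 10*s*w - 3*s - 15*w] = 4*s^3*w + 15*s^2*w^2 - 6*s^2*w + 3*s^2 - 20*s*w^2 + 4*s*w - 4*s - 15*w^2 - 10*w - 3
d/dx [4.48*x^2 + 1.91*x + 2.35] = 8.96*x + 1.91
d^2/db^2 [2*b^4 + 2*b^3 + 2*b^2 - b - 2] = 24*b^2 + 12*b + 4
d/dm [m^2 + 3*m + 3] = 2*m + 3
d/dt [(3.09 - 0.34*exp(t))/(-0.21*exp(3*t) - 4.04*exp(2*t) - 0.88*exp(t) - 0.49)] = (-0.1428*exp(3*t) + 0.5731*exp(2*t) + 24.9672*exp(t) + 2.8858)*exp(t)/(0.0441*exp(6*t) + 1.6968*exp(5*t) + 16.6912*exp(4*t) + 7.3162*exp(3*t) + 4.7336*exp(2*t) + 0.8624*exp(t) + 0.2401)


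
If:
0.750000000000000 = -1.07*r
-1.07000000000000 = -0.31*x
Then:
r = -0.70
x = 3.45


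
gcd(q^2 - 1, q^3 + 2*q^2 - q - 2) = q^2 - 1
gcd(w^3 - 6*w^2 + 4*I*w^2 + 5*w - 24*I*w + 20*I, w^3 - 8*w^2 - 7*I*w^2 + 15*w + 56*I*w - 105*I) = w - 5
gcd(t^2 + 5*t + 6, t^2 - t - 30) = 1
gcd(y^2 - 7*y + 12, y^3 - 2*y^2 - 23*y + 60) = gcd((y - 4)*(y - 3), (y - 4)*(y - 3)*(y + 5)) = y^2 - 7*y + 12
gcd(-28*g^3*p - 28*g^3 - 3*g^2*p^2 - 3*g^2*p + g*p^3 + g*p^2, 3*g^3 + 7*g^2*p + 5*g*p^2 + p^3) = 1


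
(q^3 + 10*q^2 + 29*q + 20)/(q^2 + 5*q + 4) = q + 5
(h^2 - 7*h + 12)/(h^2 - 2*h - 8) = (h - 3)/(h + 2)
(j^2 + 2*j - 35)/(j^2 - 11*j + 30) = (j + 7)/(j - 6)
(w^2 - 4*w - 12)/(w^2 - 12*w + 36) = (w + 2)/(w - 6)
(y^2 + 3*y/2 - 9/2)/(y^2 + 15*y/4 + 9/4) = 2*(2*y - 3)/(4*y + 3)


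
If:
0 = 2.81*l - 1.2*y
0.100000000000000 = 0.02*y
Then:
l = 2.14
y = 5.00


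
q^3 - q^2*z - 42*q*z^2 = q*(q - 7*z)*(q + 6*z)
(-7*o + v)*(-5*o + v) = 35*o^2 - 12*o*v + v^2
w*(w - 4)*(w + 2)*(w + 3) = w^4 + w^3 - 14*w^2 - 24*w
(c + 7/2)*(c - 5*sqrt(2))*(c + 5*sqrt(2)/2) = c^3 - 5*sqrt(2)*c^2/2 + 7*c^2/2 - 25*c - 35*sqrt(2)*c/4 - 175/2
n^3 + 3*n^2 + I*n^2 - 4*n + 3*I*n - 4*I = (n - 1)*(n + 4)*(n + I)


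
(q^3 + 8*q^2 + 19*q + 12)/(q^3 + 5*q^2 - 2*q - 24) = (q + 1)/(q - 2)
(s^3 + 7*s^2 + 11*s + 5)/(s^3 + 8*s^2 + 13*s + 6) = (s + 5)/(s + 6)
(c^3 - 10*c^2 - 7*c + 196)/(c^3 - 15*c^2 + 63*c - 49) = (c + 4)/(c - 1)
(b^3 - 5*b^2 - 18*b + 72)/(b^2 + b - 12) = b - 6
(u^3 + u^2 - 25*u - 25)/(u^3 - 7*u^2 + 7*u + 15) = (u + 5)/(u - 3)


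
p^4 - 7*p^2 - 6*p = p*(p - 3)*(p + 1)*(p + 2)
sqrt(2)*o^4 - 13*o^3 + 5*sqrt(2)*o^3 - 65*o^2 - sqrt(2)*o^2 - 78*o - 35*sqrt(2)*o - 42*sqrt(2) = (o + 2)*(o + 3)*(o - 7*sqrt(2))*(sqrt(2)*o + 1)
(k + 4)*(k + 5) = k^2 + 9*k + 20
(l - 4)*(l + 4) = l^2 - 16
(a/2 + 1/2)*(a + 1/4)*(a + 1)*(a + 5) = a^4/2 + 29*a^3/8 + 51*a^2/8 + 31*a/8 + 5/8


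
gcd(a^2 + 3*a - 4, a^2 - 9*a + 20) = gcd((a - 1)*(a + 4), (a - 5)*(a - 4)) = 1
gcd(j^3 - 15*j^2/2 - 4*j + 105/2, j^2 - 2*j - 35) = j - 7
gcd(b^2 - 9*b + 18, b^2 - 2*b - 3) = b - 3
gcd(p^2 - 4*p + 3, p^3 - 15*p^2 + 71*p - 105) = p - 3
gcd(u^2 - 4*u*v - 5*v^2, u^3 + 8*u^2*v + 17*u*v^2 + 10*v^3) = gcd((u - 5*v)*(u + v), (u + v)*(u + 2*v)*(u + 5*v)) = u + v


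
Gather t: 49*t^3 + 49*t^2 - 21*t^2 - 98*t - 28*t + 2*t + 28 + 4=49*t^3 + 28*t^2 - 124*t + 32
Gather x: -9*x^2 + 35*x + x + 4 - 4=-9*x^2 + 36*x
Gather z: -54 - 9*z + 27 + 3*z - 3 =-6*z - 30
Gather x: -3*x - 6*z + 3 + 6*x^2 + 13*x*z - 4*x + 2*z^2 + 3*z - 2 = 6*x^2 + x*(13*z - 7) + 2*z^2 - 3*z + 1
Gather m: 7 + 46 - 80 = -27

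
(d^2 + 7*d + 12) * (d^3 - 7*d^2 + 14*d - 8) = d^5 - 23*d^3 + 6*d^2 + 112*d - 96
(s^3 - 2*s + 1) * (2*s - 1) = 2*s^4 - s^3 - 4*s^2 + 4*s - 1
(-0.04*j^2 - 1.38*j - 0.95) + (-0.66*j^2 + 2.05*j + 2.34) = -0.7*j^2 + 0.67*j + 1.39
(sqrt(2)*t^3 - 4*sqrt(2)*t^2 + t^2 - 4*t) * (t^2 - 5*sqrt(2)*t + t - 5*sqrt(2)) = sqrt(2)*t^5 - 9*t^4 - 3*sqrt(2)*t^4 - 9*sqrt(2)*t^3 + 27*t^3 + 15*sqrt(2)*t^2 + 36*t^2 + 20*sqrt(2)*t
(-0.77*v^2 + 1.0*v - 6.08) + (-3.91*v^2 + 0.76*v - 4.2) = -4.68*v^2 + 1.76*v - 10.28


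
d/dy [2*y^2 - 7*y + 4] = 4*y - 7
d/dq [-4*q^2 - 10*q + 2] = -8*q - 10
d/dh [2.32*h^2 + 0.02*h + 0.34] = 4.64*h + 0.02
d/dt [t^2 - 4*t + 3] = 2*t - 4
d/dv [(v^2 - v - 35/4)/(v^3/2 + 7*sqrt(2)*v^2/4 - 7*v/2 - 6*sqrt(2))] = 2*(2*(2*v - 1)*(2*v^3 + 7*sqrt(2)*v^2 - 14*v - 24*sqrt(2)) + (-4*v^2 + 4*v + 35)*(3*v^2 + 7*sqrt(2)*v - 7))/(2*v^3 + 7*sqrt(2)*v^2 - 14*v - 24*sqrt(2))^2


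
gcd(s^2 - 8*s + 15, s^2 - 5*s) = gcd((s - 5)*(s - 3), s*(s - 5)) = s - 5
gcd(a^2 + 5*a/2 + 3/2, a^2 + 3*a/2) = a + 3/2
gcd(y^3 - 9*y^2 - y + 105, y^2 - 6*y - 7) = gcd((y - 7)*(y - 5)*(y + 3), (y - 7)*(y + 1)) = y - 7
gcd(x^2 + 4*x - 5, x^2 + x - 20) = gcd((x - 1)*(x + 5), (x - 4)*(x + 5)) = x + 5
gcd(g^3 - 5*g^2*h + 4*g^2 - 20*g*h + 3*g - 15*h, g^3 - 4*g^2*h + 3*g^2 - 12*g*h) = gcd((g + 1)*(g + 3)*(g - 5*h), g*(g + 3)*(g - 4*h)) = g + 3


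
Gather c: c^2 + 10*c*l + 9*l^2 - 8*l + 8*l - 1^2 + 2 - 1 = c^2 + 10*c*l + 9*l^2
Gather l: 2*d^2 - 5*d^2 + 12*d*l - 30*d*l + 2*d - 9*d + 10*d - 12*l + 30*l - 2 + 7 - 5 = -3*d^2 + 3*d + l*(18 - 18*d)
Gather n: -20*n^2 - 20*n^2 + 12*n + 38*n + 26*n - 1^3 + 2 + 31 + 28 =-40*n^2 + 76*n + 60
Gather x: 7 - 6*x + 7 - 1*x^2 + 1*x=-x^2 - 5*x + 14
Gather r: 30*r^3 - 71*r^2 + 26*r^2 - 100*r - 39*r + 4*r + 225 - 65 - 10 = 30*r^3 - 45*r^2 - 135*r + 150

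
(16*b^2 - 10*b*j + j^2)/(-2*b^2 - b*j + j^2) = (-8*b + j)/(b + j)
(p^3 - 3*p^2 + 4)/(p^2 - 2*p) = p - 1 - 2/p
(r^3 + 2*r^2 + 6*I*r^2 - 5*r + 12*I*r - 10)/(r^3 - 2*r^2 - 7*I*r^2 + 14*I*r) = (r^3 + r^2*(2 + 6*I) + r*(-5 + 12*I) - 10)/(r*(r^2 + r*(-2 - 7*I) + 14*I))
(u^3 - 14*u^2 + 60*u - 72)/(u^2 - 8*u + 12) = u - 6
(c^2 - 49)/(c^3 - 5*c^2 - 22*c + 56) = (c + 7)/(c^2 + 2*c - 8)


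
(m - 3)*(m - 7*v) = m^2 - 7*m*v - 3*m + 21*v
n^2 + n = n*(n + 1)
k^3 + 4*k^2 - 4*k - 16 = (k - 2)*(k + 2)*(k + 4)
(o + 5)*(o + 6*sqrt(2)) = o^2 + 5*o + 6*sqrt(2)*o + 30*sqrt(2)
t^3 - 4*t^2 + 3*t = t*(t - 3)*(t - 1)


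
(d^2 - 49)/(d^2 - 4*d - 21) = (d + 7)/(d + 3)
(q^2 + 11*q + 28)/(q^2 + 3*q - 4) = (q + 7)/(q - 1)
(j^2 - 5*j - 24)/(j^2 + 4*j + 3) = (j - 8)/(j + 1)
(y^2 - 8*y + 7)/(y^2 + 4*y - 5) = (y - 7)/(y + 5)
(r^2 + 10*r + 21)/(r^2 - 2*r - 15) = (r + 7)/(r - 5)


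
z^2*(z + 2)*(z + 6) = z^4 + 8*z^3 + 12*z^2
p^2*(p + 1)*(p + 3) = p^4 + 4*p^3 + 3*p^2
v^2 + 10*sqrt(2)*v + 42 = (v + 3*sqrt(2))*(v + 7*sqrt(2))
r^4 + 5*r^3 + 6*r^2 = r^2*(r + 2)*(r + 3)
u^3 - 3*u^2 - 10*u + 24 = (u - 4)*(u - 2)*(u + 3)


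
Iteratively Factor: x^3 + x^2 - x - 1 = (x + 1)*(x^2 - 1) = (x + 1)^2*(x - 1)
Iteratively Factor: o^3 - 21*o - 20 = (o - 5)*(o^2 + 5*o + 4) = (o - 5)*(o + 1)*(o + 4)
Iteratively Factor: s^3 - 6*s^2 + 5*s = (s)*(s^2 - 6*s + 5) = s*(s - 1)*(s - 5)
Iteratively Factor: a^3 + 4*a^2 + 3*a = (a)*(a^2 + 4*a + 3) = a*(a + 3)*(a + 1)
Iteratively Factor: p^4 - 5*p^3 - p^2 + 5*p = (p + 1)*(p^3 - 6*p^2 + 5*p) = (p - 5)*(p + 1)*(p^2 - p) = (p - 5)*(p - 1)*(p + 1)*(p)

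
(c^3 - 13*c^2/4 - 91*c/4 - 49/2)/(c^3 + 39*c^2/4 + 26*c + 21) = (c - 7)/(c + 6)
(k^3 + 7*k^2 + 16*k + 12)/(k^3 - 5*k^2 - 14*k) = (k^2 + 5*k + 6)/(k*(k - 7))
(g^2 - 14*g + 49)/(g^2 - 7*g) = (g - 7)/g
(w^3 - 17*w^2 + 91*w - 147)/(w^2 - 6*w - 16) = (-w^3 + 17*w^2 - 91*w + 147)/(-w^2 + 6*w + 16)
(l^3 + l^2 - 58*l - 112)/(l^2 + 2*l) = l - 1 - 56/l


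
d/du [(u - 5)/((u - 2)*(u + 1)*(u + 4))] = 2*(-u^3 + 6*u^2 + 15*u - 19)/(u^6 + 6*u^5 - 3*u^4 - 52*u^3 - 12*u^2 + 96*u + 64)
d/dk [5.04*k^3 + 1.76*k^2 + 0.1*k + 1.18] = 15.12*k^2 + 3.52*k + 0.1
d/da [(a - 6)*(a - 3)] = 2*a - 9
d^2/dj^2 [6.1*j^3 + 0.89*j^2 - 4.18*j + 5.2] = 36.6*j + 1.78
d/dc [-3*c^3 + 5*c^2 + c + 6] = -9*c^2 + 10*c + 1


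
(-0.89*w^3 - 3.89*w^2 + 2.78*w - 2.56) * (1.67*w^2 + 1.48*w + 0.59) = -1.4863*w^5 - 7.8135*w^4 - 1.6397*w^3 - 2.4559*w^2 - 2.1486*w - 1.5104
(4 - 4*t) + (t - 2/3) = 10/3 - 3*t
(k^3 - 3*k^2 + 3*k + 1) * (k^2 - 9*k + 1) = k^5 - 12*k^4 + 31*k^3 - 29*k^2 - 6*k + 1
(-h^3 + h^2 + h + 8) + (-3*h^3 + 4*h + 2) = -4*h^3 + h^2 + 5*h + 10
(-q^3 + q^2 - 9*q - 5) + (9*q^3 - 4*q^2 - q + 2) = 8*q^3 - 3*q^2 - 10*q - 3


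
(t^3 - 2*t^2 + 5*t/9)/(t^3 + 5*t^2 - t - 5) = t*(9*t^2 - 18*t + 5)/(9*(t^3 + 5*t^2 - t - 5))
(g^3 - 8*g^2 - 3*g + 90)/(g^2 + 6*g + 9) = (g^2 - 11*g + 30)/(g + 3)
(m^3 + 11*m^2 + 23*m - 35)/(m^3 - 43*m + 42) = (m + 5)/(m - 6)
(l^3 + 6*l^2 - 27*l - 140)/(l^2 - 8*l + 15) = (l^2 + 11*l + 28)/(l - 3)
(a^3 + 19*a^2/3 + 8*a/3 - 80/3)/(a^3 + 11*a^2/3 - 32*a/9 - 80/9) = 3*(a + 4)/(3*a + 4)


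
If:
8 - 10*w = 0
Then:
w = 4/5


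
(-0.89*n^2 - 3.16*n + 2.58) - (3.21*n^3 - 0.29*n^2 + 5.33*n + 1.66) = -3.21*n^3 - 0.6*n^2 - 8.49*n + 0.92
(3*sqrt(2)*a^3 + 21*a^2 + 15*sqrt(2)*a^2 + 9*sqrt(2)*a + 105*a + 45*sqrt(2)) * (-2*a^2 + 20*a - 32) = -6*sqrt(2)*a^5 - 42*a^4 + 30*sqrt(2)*a^4 + 210*a^3 + 186*sqrt(2)*a^3 - 390*sqrt(2)*a^2 + 1428*a^2 - 3360*a + 612*sqrt(2)*a - 1440*sqrt(2)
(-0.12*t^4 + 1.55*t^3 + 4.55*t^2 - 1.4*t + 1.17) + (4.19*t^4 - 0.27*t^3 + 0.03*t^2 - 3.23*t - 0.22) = 4.07*t^4 + 1.28*t^3 + 4.58*t^2 - 4.63*t + 0.95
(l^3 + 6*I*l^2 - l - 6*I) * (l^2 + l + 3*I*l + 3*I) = l^5 + l^4 + 9*I*l^4 - 19*l^3 + 9*I*l^3 - 19*l^2 - 9*I*l^2 + 18*l - 9*I*l + 18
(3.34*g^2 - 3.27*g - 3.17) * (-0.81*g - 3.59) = -2.7054*g^3 - 9.3419*g^2 + 14.307*g + 11.3803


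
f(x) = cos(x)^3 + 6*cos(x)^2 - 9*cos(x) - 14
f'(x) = -3*sin(x)*cos(x)^2 - 12*sin(x)*cos(x) + 9*sin(x)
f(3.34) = -0.35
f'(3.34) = -3.52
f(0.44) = -16.49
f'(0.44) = -1.84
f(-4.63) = -13.22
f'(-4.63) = 9.93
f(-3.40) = -0.59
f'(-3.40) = 4.55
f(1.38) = -15.48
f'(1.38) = 6.50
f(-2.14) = -7.56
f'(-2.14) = -12.29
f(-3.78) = -3.42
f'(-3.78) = 9.95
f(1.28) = -16.06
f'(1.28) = 5.09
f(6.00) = -16.22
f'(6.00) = 1.48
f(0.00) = -16.00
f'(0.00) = 0.00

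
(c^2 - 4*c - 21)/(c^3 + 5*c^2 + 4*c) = (c^2 - 4*c - 21)/(c*(c^2 + 5*c + 4))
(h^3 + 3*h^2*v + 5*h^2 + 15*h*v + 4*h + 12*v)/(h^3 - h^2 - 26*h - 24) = (h + 3*v)/(h - 6)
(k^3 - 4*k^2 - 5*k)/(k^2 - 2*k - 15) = k*(k + 1)/(k + 3)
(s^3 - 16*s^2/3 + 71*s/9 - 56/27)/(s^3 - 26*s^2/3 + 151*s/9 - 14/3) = (s - 8/3)/(s - 6)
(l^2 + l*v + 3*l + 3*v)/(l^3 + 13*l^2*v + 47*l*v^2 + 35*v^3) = (l + 3)/(l^2 + 12*l*v + 35*v^2)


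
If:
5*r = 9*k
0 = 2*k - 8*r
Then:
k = 0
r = 0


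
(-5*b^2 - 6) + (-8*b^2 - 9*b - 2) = -13*b^2 - 9*b - 8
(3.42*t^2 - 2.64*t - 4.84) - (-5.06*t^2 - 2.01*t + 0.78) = 8.48*t^2 - 0.63*t - 5.62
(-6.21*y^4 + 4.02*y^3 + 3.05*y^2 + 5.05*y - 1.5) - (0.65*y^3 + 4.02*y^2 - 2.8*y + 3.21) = -6.21*y^4 + 3.37*y^3 - 0.97*y^2 + 7.85*y - 4.71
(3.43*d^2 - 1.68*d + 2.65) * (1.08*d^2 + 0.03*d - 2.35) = 3.7044*d^4 - 1.7115*d^3 - 5.2489*d^2 + 4.0275*d - 6.2275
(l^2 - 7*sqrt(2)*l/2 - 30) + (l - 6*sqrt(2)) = l^2 - 7*sqrt(2)*l/2 + l - 30 - 6*sqrt(2)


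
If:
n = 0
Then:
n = 0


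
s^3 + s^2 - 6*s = s*(s - 2)*(s + 3)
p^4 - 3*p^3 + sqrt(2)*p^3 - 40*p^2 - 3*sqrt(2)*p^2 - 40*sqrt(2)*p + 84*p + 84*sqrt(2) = (p - 7)*(p - 2)*(p + 6)*(p + sqrt(2))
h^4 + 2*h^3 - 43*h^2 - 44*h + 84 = (h - 6)*(h - 1)*(h + 2)*(h + 7)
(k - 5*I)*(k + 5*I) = k^2 + 25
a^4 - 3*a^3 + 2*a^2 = a^2*(a - 2)*(a - 1)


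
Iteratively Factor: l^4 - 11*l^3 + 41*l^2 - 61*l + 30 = (l - 1)*(l^3 - 10*l^2 + 31*l - 30) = (l - 5)*(l - 1)*(l^2 - 5*l + 6) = (l - 5)*(l - 2)*(l - 1)*(l - 3)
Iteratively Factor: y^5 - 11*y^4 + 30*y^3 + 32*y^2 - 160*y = (y - 5)*(y^4 - 6*y^3 + 32*y) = (y - 5)*(y - 4)*(y^3 - 2*y^2 - 8*y) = (y - 5)*(y - 4)*(y + 2)*(y^2 - 4*y) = (y - 5)*(y - 4)^2*(y + 2)*(y)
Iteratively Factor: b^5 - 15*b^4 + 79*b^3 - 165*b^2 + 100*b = (b - 4)*(b^4 - 11*b^3 + 35*b^2 - 25*b) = (b - 4)*(b - 1)*(b^3 - 10*b^2 + 25*b) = (b - 5)*(b - 4)*(b - 1)*(b^2 - 5*b) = b*(b - 5)*(b - 4)*(b - 1)*(b - 5)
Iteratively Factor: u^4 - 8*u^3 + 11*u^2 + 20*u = (u + 1)*(u^3 - 9*u^2 + 20*u) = (u - 5)*(u + 1)*(u^2 - 4*u) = u*(u - 5)*(u + 1)*(u - 4)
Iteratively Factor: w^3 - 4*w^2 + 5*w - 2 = (w - 1)*(w^2 - 3*w + 2) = (w - 2)*(w - 1)*(w - 1)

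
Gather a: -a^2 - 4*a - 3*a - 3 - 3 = -a^2 - 7*a - 6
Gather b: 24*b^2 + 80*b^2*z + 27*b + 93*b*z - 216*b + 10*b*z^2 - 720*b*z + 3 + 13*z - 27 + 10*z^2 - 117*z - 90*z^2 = b^2*(80*z + 24) + b*(10*z^2 - 627*z - 189) - 80*z^2 - 104*z - 24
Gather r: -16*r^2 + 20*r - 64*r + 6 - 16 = -16*r^2 - 44*r - 10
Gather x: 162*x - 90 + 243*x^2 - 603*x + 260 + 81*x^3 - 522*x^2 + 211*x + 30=81*x^3 - 279*x^2 - 230*x + 200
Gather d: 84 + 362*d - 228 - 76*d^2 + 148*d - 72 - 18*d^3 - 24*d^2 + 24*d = -18*d^3 - 100*d^2 + 534*d - 216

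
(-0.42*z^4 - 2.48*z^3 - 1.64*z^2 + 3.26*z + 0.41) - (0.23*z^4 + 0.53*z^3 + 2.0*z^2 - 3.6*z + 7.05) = -0.65*z^4 - 3.01*z^3 - 3.64*z^2 + 6.86*z - 6.64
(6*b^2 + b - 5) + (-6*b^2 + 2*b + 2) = 3*b - 3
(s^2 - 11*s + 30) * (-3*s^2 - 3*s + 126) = -3*s^4 + 30*s^3 + 69*s^2 - 1476*s + 3780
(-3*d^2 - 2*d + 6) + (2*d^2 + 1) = -d^2 - 2*d + 7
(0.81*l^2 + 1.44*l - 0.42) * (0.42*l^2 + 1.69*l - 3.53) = 0.3402*l^4 + 1.9737*l^3 - 0.602100000000001*l^2 - 5.793*l + 1.4826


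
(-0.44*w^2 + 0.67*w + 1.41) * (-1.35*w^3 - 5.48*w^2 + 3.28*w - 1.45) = 0.594*w^5 + 1.5067*w^4 - 7.0183*w^3 - 4.8912*w^2 + 3.6533*w - 2.0445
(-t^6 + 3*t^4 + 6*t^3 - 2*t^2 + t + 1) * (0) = 0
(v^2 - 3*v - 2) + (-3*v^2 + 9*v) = -2*v^2 + 6*v - 2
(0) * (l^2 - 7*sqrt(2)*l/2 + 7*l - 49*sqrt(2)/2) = 0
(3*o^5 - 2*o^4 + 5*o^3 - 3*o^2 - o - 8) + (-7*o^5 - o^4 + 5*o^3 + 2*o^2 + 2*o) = -4*o^5 - 3*o^4 + 10*o^3 - o^2 + o - 8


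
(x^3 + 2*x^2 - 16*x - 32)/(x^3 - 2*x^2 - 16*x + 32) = (x + 2)/(x - 2)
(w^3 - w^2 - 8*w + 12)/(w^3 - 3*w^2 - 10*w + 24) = (w - 2)/(w - 4)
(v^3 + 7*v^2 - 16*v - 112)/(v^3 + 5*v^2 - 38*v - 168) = (v - 4)/(v - 6)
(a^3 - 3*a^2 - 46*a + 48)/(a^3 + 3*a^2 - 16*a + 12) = (a - 8)/(a - 2)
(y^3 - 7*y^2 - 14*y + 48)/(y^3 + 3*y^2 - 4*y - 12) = (y - 8)/(y + 2)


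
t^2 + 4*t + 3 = (t + 1)*(t + 3)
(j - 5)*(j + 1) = j^2 - 4*j - 5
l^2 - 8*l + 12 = (l - 6)*(l - 2)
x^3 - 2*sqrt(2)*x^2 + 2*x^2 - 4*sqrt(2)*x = x*(x + 2)*(x - 2*sqrt(2))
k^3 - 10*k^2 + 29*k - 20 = (k - 5)*(k - 4)*(k - 1)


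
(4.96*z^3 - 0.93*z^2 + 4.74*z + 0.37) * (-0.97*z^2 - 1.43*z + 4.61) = -4.8112*z^5 - 6.1907*z^4 + 19.5977*z^3 - 11.4244*z^2 + 21.3223*z + 1.7057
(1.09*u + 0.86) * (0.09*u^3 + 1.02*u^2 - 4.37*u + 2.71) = 0.0981*u^4 + 1.1892*u^3 - 3.8861*u^2 - 0.8043*u + 2.3306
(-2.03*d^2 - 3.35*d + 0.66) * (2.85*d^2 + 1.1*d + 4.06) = -5.7855*d^4 - 11.7805*d^3 - 10.0458*d^2 - 12.875*d + 2.6796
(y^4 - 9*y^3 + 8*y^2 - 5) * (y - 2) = y^5 - 11*y^4 + 26*y^3 - 16*y^2 - 5*y + 10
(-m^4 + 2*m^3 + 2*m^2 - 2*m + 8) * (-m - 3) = m^5 + m^4 - 8*m^3 - 4*m^2 - 2*m - 24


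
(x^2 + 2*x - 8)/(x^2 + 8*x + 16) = (x - 2)/(x + 4)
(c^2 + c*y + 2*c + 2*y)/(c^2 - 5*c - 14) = (c + y)/(c - 7)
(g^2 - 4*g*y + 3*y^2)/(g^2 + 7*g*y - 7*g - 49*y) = (g^2 - 4*g*y + 3*y^2)/(g^2 + 7*g*y - 7*g - 49*y)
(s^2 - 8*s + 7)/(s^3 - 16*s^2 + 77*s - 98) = (s - 1)/(s^2 - 9*s + 14)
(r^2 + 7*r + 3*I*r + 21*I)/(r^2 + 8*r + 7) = (r + 3*I)/(r + 1)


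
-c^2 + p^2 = (-c + p)*(c + p)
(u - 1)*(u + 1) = u^2 - 1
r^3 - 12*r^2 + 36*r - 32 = (r - 8)*(r - 2)^2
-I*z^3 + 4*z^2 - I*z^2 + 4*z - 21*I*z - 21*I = (z - 3*I)*(z + 7*I)*(-I*z - I)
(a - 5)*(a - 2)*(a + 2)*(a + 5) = a^4 - 29*a^2 + 100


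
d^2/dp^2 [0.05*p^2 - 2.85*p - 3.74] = 0.100000000000000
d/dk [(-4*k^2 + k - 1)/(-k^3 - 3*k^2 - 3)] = (-4*k^4 + 2*k^3 + 18*k - 3)/(k^6 + 6*k^5 + 9*k^4 + 6*k^3 + 18*k^2 + 9)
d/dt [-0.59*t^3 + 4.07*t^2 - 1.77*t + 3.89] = -1.77*t^2 + 8.14*t - 1.77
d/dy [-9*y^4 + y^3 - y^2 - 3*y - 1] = -36*y^3 + 3*y^2 - 2*y - 3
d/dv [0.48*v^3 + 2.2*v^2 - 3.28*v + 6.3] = 1.44*v^2 + 4.4*v - 3.28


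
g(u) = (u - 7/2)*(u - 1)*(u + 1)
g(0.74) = 1.25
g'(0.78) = -4.63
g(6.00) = 87.50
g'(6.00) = 65.00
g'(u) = (u - 7/2)*(u - 1) + (u - 7/2)*(u + 1) + (u - 1)*(u + 1)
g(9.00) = 440.00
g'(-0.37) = 2.00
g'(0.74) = -4.54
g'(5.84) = 60.44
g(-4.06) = -117.06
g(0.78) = 1.07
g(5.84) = 77.47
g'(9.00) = 179.00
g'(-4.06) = 76.87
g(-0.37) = 3.34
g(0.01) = 3.49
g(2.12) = -4.82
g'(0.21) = -2.34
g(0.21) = 3.14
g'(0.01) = -1.07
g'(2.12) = -2.36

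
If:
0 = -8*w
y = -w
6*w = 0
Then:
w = 0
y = 0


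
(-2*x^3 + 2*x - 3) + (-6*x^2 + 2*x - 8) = -2*x^3 - 6*x^2 + 4*x - 11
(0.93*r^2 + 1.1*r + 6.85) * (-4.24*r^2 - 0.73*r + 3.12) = -3.9432*r^4 - 5.3429*r^3 - 26.9454*r^2 - 1.5685*r + 21.372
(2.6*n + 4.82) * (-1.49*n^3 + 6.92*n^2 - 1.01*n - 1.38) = -3.874*n^4 + 10.8102*n^3 + 30.7284*n^2 - 8.4562*n - 6.6516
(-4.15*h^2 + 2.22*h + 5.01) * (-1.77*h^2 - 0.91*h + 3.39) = 7.3455*h^4 - 0.1529*h^3 - 24.9564*h^2 + 2.9667*h + 16.9839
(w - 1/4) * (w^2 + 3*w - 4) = w^3 + 11*w^2/4 - 19*w/4 + 1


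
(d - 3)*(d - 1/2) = d^2 - 7*d/2 + 3/2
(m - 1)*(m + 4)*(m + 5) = m^3 + 8*m^2 + 11*m - 20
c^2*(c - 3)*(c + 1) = c^4 - 2*c^3 - 3*c^2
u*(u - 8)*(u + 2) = u^3 - 6*u^2 - 16*u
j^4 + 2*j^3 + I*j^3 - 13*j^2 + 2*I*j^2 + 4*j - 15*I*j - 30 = (j - 3)*(j + 5)*(j - I)*(j + 2*I)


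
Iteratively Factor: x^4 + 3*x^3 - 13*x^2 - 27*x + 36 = (x + 3)*(x^3 - 13*x + 12) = (x - 1)*(x + 3)*(x^2 + x - 12) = (x - 3)*(x - 1)*(x + 3)*(x + 4)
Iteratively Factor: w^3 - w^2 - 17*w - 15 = (w + 3)*(w^2 - 4*w - 5) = (w + 1)*(w + 3)*(w - 5)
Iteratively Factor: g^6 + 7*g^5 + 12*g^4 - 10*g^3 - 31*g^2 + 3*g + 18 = (g + 3)*(g^5 + 4*g^4 - 10*g^2 - g + 6) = (g - 1)*(g + 3)*(g^4 + 5*g^3 + 5*g^2 - 5*g - 6) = (g - 1)^2*(g + 3)*(g^3 + 6*g^2 + 11*g + 6) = (g - 1)^2*(g + 2)*(g + 3)*(g^2 + 4*g + 3) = (g - 1)^2*(g + 1)*(g + 2)*(g + 3)*(g + 3)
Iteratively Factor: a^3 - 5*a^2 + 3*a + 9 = (a - 3)*(a^2 - 2*a - 3) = (a - 3)*(a + 1)*(a - 3)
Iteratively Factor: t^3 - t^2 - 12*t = (t - 4)*(t^2 + 3*t) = t*(t - 4)*(t + 3)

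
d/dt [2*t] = 2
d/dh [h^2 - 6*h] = 2*h - 6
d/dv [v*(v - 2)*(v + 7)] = 3*v^2 + 10*v - 14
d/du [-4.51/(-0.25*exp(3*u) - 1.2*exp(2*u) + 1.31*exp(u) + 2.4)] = (-3.3825*exp(2*u) - 10.824*exp(u) + 5.9081)*exp(u)/(0.25*exp(3*u) + 1.2*exp(2*u) - 1.31*exp(u) - 2.4)^2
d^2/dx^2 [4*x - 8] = 0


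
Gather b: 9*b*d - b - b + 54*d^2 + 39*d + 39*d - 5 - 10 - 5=b*(9*d - 2) + 54*d^2 + 78*d - 20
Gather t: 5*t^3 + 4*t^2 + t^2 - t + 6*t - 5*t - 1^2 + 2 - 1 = 5*t^3 + 5*t^2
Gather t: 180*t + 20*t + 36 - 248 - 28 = 200*t - 240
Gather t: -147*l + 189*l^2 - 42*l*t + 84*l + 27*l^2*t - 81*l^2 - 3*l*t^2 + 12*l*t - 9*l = 108*l^2 - 3*l*t^2 - 72*l + t*(27*l^2 - 30*l)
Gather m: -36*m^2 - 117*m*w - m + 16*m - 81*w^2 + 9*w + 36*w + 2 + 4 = -36*m^2 + m*(15 - 117*w) - 81*w^2 + 45*w + 6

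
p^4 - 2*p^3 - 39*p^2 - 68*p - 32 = (p - 8)*(p + 1)^2*(p + 4)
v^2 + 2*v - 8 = (v - 2)*(v + 4)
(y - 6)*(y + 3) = y^2 - 3*y - 18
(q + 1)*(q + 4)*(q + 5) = q^3 + 10*q^2 + 29*q + 20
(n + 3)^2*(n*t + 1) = n^3*t + 6*n^2*t + n^2 + 9*n*t + 6*n + 9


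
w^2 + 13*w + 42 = (w + 6)*(w + 7)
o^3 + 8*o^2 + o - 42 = (o - 2)*(o + 3)*(o + 7)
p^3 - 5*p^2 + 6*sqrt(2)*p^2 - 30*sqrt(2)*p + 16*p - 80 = (p - 5)*(p + 2*sqrt(2))*(p + 4*sqrt(2))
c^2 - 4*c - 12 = (c - 6)*(c + 2)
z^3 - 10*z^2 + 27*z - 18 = (z - 6)*(z - 3)*(z - 1)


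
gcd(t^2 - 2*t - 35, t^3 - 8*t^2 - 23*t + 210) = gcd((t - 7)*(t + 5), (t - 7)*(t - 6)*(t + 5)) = t^2 - 2*t - 35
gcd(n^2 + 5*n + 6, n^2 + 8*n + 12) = n + 2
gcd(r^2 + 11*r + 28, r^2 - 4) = 1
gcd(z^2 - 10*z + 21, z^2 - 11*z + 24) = z - 3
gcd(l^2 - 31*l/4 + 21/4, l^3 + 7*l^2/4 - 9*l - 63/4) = 1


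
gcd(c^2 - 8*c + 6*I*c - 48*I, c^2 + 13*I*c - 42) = c + 6*I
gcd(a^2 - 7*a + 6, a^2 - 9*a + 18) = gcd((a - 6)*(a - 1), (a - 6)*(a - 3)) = a - 6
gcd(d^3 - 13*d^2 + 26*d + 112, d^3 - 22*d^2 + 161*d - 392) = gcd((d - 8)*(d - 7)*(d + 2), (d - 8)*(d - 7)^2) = d^2 - 15*d + 56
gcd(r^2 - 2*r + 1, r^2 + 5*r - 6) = r - 1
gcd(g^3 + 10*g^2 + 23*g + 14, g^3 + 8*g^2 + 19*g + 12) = g + 1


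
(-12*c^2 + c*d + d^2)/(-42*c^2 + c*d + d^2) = (-12*c^2 + c*d + d^2)/(-42*c^2 + c*d + d^2)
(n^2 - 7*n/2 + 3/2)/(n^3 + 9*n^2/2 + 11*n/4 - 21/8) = 4*(n - 3)/(4*n^2 + 20*n + 21)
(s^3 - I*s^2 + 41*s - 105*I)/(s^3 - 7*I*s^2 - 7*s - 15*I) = (s + 7*I)/(s + I)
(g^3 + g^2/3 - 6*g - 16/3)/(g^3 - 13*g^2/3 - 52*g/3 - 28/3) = (3*g^2 - 5*g - 8)/(3*g^2 - 19*g - 14)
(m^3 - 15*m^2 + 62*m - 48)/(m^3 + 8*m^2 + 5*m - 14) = (m^2 - 14*m + 48)/(m^2 + 9*m + 14)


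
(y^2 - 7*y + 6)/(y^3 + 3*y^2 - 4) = (y - 6)/(y^2 + 4*y + 4)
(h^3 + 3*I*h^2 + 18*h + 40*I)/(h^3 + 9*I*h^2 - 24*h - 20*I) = (h - 4*I)/(h + 2*I)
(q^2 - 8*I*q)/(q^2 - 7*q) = (q - 8*I)/(q - 7)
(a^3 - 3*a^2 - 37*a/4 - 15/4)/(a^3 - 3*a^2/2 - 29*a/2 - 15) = (a + 1/2)/(a + 2)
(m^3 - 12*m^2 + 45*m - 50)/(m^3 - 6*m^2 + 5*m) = (m^2 - 7*m + 10)/(m*(m - 1))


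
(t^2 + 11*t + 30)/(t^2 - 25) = (t + 6)/(t - 5)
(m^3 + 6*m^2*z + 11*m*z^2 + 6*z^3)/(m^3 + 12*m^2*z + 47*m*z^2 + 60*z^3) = (m^2 + 3*m*z + 2*z^2)/(m^2 + 9*m*z + 20*z^2)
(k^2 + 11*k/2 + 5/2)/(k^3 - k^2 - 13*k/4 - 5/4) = 2*(k + 5)/(2*k^2 - 3*k - 5)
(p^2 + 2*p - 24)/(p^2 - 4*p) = (p + 6)/p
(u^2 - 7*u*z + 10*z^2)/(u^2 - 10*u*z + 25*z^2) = (-u + 2*z)/(-u + 5*z)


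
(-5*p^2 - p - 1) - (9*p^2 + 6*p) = -14*p^2 - 7*p - 1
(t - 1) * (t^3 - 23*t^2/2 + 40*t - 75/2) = t^4 - 25*t^3/2 + 103*t^2/2 - 155*t/2 + 75/2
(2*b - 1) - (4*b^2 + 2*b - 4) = 3 - 4*b^2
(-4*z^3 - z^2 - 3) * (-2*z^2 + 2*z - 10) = 8*z^5 - 6*z^4 + 38*z^3 + 16*z^2 - 6*z + 30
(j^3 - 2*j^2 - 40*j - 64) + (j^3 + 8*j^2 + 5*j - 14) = 2*j^3 + 6*j^2 - 35*j - 78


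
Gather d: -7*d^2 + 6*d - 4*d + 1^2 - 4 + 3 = -7*d^2 + 2*d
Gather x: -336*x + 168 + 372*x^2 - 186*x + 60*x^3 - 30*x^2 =60*x^3 + 342*x^2 - 522*x + 168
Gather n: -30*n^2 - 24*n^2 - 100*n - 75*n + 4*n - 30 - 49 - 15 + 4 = -54*n^2 - 171*n - 90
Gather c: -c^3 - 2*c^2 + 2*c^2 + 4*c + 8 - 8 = -c^3 + 4*c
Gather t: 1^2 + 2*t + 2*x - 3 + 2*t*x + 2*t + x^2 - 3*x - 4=t*(2*x + 4) + x^2 - x - 6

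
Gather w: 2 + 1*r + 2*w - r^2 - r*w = -r^2 + r + w*(2 - r) + 2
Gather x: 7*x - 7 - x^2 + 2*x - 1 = -x^2 + 9*x - 8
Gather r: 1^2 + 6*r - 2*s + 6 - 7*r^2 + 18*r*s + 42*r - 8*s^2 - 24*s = -7*r^2 + r*(18*s + 48) - 8*s^2 - 26*s + 7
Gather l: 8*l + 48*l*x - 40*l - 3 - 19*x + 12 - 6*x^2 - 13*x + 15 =l*(48*x - 32) - 6*x^2 - 32*x + 24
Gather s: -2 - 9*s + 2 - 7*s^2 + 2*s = -7*s^2 - 7*s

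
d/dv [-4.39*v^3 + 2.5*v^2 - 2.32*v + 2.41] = -13.17*v^2 + 5.0*v - 2.32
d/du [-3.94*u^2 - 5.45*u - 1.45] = -7.88*u - 5.45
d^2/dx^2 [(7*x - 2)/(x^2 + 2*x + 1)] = 2*(7*x - 20)/(x^4 + 4*x^3 + 6*x^2 + 4*x + 1)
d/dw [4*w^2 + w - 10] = 8*w + 1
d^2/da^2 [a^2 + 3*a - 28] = 2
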